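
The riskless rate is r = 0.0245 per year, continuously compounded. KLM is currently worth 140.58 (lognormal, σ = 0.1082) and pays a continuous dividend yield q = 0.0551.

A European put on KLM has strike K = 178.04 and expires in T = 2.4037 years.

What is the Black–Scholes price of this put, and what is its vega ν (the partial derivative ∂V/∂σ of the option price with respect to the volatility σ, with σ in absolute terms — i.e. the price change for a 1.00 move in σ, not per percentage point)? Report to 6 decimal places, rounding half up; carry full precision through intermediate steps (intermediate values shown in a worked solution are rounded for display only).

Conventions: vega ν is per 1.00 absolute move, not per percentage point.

price = 45.021555
ν = 16.105365

σ√T = 0.1082·√2.4037 = 0.167752
d₁ = (ln(S/K) + (r−q+σ²/2)T) / (σ√T) = (ln(140.58/178.04) + (0.0245−0.0551+0.1082²/2)·2.4037) / 0.167752 = (-0.236232 − 0.059483) / 0.167752 = -1.762808
d₂ = d₁ − σ√T = -1.762808 − 0.167752 = -1.930560
e^{−rT} = 0.942810
e^{−qT} = 0.875952
N(−d₁) = 0.961034,  N(−d₂) = 0.973231
Put price V = K·e^{−rT}·N(−d₂) − S·e^{−qT}·N(−d₁) = 163.364524 − 118.342969 = 45.021555
φ(d₁) = (1/√(2π))·e^{−d₁²/2} = 0.084358
ν = S·e^{−qT}·φ(d₁)·√T = 16.105365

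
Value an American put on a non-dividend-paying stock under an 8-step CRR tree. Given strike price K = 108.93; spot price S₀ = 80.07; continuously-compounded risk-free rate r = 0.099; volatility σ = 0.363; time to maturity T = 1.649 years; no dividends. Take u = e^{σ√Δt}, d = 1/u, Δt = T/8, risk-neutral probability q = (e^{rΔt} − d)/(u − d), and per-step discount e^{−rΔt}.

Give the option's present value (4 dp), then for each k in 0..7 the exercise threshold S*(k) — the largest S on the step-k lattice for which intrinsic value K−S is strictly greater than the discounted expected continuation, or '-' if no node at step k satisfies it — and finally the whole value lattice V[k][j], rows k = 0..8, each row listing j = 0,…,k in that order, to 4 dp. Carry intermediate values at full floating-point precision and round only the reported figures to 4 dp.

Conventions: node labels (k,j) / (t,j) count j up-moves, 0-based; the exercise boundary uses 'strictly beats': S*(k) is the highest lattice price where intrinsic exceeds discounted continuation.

Δt=0.20613  u=1.17916  d=0.84806  q=0.52116  discount=0.97980
step 8 (expiry): payoffs max(K−S,0) = 87.5072 79.1431 67.5135 51.3434 28.8600 0.0000 0.0000 0.0000 0.0000
step 7: (k=7,j=0): S=25.2610, K−S=83.6690, hold=81.4687 ⇒ V=83.6690 exercise | (k=7,j=1): S=35.1236, K−S=73.8064, hold=71.6061 ⇒ V=73.8064 exercise | (k=7,j=2): S=48.8368, K−S=60.0932, hold=57.8928 ⇒ V=60.0932 exercise | (k=7,j=3): S=67.9040, K−S=41.0260, hold=38.8256 ⇒ V=41.0260 exercise | (k=7,j=4): S=94.4157, K−S=14.5143, hold=13.5403 ⇒ V=14.5143 exercise | (k=7,j=5): S=131.2781, K−S=0.0000, hold=0.0000 ⇒ V=0.0000 continue | (k=7,j=6): S=182.5327, K−S=0.0000, hold=0.0000 ⇒ V=0.0000 continue | (k=7,j=7): S=253.7984, K−S=0.0000, hold=0.0000 ⇒ V=0.0000 continue  boundary S*=94.4157
step 6: (k=6,j=0): S=29.7869, K−S=79.1431, hold=76.9428 ⇒ V=79.1431 exercise | (k=6,j=1): S=41.4165, K−S=67.5135, hold=65.3132 ⇒ V=67.5135 exercise | (k=6,j=2): S=57.5866, K−S=51.3434, hold=49.1431 ⇒ V=51.3434 exercise | (k=6,j=3): S=80.0700, K−S=28.8600, hold=26.6597 ⇒ V=28.8600 exercise | (k=6,j=4): S=111.3315, K−S=0.0000, hold=6.8097 ⇒ V=6.8097 continue | (k=6,j=5): S=154.7984, K−S=0.0000, hold=0.0000 ⇒ V=0.0000 continue | (k=6,j=6): S=215.2359, K−S=0.0000, hold=0.0000 ⇒ V=0.0000 continue  boundary S*=80.0700
step 5: (k=5,j=0): S=35.1236, K−S=73.8064, hold=71.6061 ⇒ V=73.8064 exercise | (k=5,j=1): S=48.8368, K−S=60.0932, hold=57.8928 ⇒ V=60.0932 exercise | (k=5,j=2): S=67.9040, K−S=41.0260, hold=38.8256 ⇒ V=41.0260 exercise | (k=5,j=3): S=94.4157, K−S=14.5143, hold=17.0175 ⇒ V=17.0175 continue | (k=5,j=4): S=131.2781, K−S=0.0000, hold=3.1949 ⇒ V=3.1949 continue | (k=5,j=5): S=182.5327, K−S=0.0000, hold=0.0000 ⇒ V=0.0000 continue  boundary S*=67.9040
step 4: (k=4,j=0): S=41.4165, K−S=67.5135, hold=65.3132 ⇒ V=67.5135 exercise | (k=4,j=1): S=57.5866, K−S=51.3434, hold=49.1431 ⇒ V=51.3434 exercise | (k=4,j=2): S=80.0700, K−S=28.8600, hold=27.9379 ⇒ V=28.8600 exercise | (k=4,j=3): S=111.3315, K−S=0.0000, hold=9.6156 ⇒ V=9.6156 continue | (k=4,j=4): S=154.7984, K−S=0.0000, hold=1.4990 ⇒ V=1.4990 continue  boundary S*=80.0700
step 3: (k=3,j=0): S=48.8368, K−S=60.0932, hold=57.8928 ⇒ V=60.0932 exercise | (k=3,j=1): S=67.9040, K−S=41.0260, hold=38.8256 ⇒ V=41.0260 exercise | (k=3,j=2): S=94.4157, K−S=14.5143, hold=18.4503 ⇒ V=18.4503 continue | (k=3,j=3): S=131.2781, K−S=0.0000, hold=5.2768 ⇒ V=5.2768 continue  boundary S*=67.9040
step 2: (k=2,j=0): S=57.5866, K−S=51.3434, hold=49.1431 ⇒ V=51.3434 exercise | (k=2,j=1): S=80.0700, K−S=28.8600, hold=28.6695 ⇒ V=28.8600 exercise | (k=2,j=2): S=111.3315, K−S=0.0000, hold=11.3508 ⇒ V=11.3508 continue  boundary S*=80.0700
step 1: (k=1,j=0): S=67.9040, K−S=41.0260, hold=38.8256 ⇒ V=41.0260 exercise | (k=1,j=1): S=94.4157, K−S=14.5143, hold=19.3364 ⇒ V=19.3364 continue  boundary S*=67.9040
step 0: (k=0,j=0): S=80.0700, K−S=28.8600, hold=29.1219 ⇒ V=29.1219 continue  boundary S*=-

price = 29.1219
boundary = - 67.9040 80.0700 67.9040 80.0700 67.9040 80.0700 94.4157
tree:
29.1219
41.0260 19.3364
51.3434 28.8600 11.3508
60.0932 41.0260 18.4503 5.2768
67.5135 51.3434 28.8600 9.6156 1.4990
73.8064 60.0932 41.0260 17.0175 3.1949 0.0000
79.1431 67.5135 51.3434 28.8600 6.8097 0.0000 0.0000
83.6690 73.8064 60.0932 41.0260 14.5143 0.0000 0.0000 0.0000
87.5072 79.1431 67.5135 51.3434 28.8600 0.0000 0.0000 0.0000 0.0000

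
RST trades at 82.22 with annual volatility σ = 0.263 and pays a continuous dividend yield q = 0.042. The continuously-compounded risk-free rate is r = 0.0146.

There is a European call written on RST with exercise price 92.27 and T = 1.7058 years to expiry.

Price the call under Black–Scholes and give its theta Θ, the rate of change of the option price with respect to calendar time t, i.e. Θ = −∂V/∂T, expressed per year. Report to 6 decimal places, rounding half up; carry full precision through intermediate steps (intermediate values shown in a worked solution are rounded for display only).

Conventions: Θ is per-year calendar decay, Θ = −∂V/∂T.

σ√T = 0.263·√1.7058 = 0.343495
d₁ = (ln(S/K) + (r−q+σ²/2)T) / (σ√T) = (ln(82.22/92.27) + (0.0146−0.042+0.263²/2)·1.7058) / 0.343495 = (-0.115320 + 0.012255) / 0.343495 = -0.300049
d₂ = d₁ − σ√T = -0.300049 − 0.343495 = -0.643543
e^{−rT} = 0.975403
e^{−qT} = 0.930863
N(d₁) = 0.382070,  N(d₂) = 0.259936
Call price V = S·e^{−qT}·N(d₁) − K·e^{−rT}·N(d₂) = 29.241921 − 23.394329 = 5.847591
φ(d₁) = (1/√(2π))·e^{−d₁²/2} = 0.381382
Θ = −S·e^{−qT}·φ(d₁)·σ/(2√T) + q·S·e^{−qT}·N(d₁) − r·K·e^{−rT}·N(d₂) = −2.938903 + 1.228161 − 0.341557 = -2.052299

price = 5.847591
Θ = -2.052299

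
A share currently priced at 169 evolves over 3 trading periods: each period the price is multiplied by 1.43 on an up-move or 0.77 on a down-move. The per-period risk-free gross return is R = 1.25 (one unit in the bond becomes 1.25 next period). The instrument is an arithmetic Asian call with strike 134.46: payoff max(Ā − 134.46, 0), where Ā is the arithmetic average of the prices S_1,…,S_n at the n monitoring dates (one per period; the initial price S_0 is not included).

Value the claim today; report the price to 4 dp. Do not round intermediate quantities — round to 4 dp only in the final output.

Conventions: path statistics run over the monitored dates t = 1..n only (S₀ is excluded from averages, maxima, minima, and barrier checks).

price = 69.2166

No-arbitrage gives p* = (R−d)/(u−d) = 0.7273: enumerate every path, weight its payoff by its p*-probability, and discount by R^3.
Enumerate all 2^3 = 8 price paths (U = up ×1.43, D = down ×0.77); each path with k up-moves has probability p*^k·(1−p*)^(3−k).
DDD: Ā=102.4947, payoff=0.0000, prob=0.020285
UDD: Ā=190.3473, payoff=55.8873, prob=0.054095
DUD: Ā=153.1673, payoff=18.7073, prob=0.054095
UUD: Ā=284.4536, payoff=149.9936, prob=0.144252
DDU: Ā=124.5387, payoff=0.0000, prob=0.054095
UDU: Ā=231.2862, payoff=96.8262, prob=0.144252
DUU: Ā=194.1062, payoff=59.6462, prob=0.144252
UUU: Ā=360.4830, payoff=226.0230, prob=0.384673
Price = Σ prob·payoff / R^3 = 135.188660 / 1.953125 = 69.2166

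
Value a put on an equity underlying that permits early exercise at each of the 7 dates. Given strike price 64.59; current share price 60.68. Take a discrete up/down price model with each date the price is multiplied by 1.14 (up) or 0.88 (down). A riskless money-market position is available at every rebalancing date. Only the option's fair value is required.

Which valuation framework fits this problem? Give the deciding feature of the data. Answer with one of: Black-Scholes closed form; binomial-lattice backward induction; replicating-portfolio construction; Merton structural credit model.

framework: binomial-lattice backward induction

Key observation: the exercise right at every one of the 7 steps is what matters: each node needs max(64.59 − S, continuation), which only the stepwise tree valuation starting from spot 60.68 delivers.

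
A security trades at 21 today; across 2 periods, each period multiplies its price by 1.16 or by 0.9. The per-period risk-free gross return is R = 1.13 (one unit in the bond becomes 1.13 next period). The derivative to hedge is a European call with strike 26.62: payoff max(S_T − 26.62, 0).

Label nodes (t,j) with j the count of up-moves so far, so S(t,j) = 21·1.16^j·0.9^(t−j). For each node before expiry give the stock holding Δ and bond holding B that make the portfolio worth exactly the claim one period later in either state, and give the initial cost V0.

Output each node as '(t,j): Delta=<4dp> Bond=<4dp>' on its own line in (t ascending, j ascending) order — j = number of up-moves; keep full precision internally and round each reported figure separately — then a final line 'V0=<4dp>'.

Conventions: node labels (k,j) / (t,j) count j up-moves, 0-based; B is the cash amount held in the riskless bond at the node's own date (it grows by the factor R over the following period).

Since d<R<u, set p* = (R−d)/(u−d) = 0.8846; price each node as the discounted p*-expectation of its children.
At maturity the claim pays: V(2,0)=0.0000, V(2,1)=0.0000, V(2,2)=1.6376
(1,0): S=18.9000. Δ = (V_up−V_dn)/(S_up−S_dn) = (0.0000−0.0000)/(21.9240−17.0100) = 0.0000. V = [p*·0.0000 + (1−p*)·0.0000]/1.13 = 0.0000. B = V − Δ·S = 0.0000.
(1,1): S=24.3600. Δ = (V_up−V_dn)/(S_up−S_dn) = (1.6376−0.0000)/(28.2576−21.9240) = 0.2586. V = [p*·1.6376 + (1−p*)·0.0000]/1.13 = 1.2820. B = V − Δ·S = -5.0165.
(0,0): S=21.0000. Δ = (V_up−V_dn)/(S_up−S_dn) = (1.2820−0.0000)/(24.3600−18.9000) = 0.2348. V = [p*·1.2820 + (1−p*)·0.0000]/1.13 = 1.0036. B = V − Δ·S = -3.9271.
Check: Δ(0,0)·S0 + B(0,0) = 1.0036 = V0.

(0,0): Delta=0.2348 Bond=-3.9271
(1,0): Delta=0.0000 Bond=0.0000
(1,1): Delta=0.2586 Bond=-5.0165
V0=1.0036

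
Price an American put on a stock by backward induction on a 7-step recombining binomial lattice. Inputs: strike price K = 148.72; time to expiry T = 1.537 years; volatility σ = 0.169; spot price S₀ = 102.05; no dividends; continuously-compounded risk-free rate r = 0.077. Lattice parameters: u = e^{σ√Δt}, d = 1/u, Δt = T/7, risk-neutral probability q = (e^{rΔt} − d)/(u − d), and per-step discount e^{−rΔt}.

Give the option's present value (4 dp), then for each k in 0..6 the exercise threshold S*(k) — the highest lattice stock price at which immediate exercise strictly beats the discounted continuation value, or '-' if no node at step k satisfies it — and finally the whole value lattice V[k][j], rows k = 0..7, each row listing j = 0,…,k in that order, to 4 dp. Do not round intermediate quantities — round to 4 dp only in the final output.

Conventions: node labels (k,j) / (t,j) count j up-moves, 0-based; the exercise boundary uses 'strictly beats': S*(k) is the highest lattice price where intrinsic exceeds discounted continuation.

price = 46.6700
boundary = 102.0500 110.4600 119.5631 129.4164 119.5631 129.4164 140.0817
tree:
46.6700
54.4397 38.2600
61.6179 46.6700 29.1569
68.2495 54.4397 38.2600 19.3036
74.3762 61.6179 46.6700 29.1569 9.8478
80.0365 68.2495 54.4397 38.2600 19.3036 3.5014
85.2658 74.3762 61.6179 46.6700 29.1569 8.6383 0.0000
90.0970 80.0365 68.2495 54.4397 38.2600 19.3036 0.0000 0.0000

Δt=0.21957  u=1.08241  d=0.92386  q=0.58776  discount=0.98324
step 7 (expiry): payoffs max(K−S,0) = 90.0970 80.0365 68.2495 54.4397 38.2600 19.3036 0.0000 0.0000
step 6: (k=6,j=0): S=63.4542, K−S=85.2658, hold=82.7725 ⇒ V=85.2658 exercise | (k=6,j=1): S=74.3438, K−S=74.3762, hold=71.8830 ⇒ V=74.3762 exercise | (k=6,j=2): S=87.1021, K−S=61.6179, hold=59.1246 ⇒ V=61.6179 exercise | (k=6,j=3): S=102.0500, K−S=46.6700, hold=44.1767 ⇒ V=46.6700 exercise | (k=6,j=4): S=119.5631, K−S=29.1569, hold=26.6636 ⇒ V=29.1569 exercise | (k=6,j=5): S=140.0817, K−S=8.6383, hold=7.8244 ⇒ V=8.6383 exercise | (k=6,j=6): S=164.1216, K−S=0.0000, hold=0.0000 ⇒ V=0.0000 continue  boundary S*=140.0817
step 5: (k=5,j=0): S=68.6835, K−S=80.0365, hold=77.5432 ⇒ V=80.0365 exercise | (k=5,j=1): S=80.4705, K−S=68.2495, hold=65.7562 ⇒ V=68.2495 exercise | (k=5,j=2): S=94.2803, K−S=54.4397, hold=51.9464 ⇒ V=54.4397 exercise | (k=5,j=3): S=110.4600, K−S=38.2600, hold=35.7667 ⇒ V=38.2600 exercise | (k=5,j=4): S=129.4164, K−S=19.3036, hold=16.8103 ⇒ V=19.3036 exercise | (k=5,j=5): S=151.6260, K−S=0.0000, hold=3.5014 ⇒ V=3.5014 continue  boundary S*=129.4164
step 4: (k=4,j=0): S=74.3438, K−S=74.3762, hold=71.8830 ⇒ V=74.3762 exercise | (k=4,j=1): S=87.1021, K−S=61.6179, hold=59.1246 ⇒ V=61.6179 exercise | (k=4,j=2): S=102.0500, K−S=46.6700, hold=44.1767 ⇒ V=46.6700 exercise | (k=4,j=3): S=119.5631, K−S=29.1569, hold=26.6636 ⇒ V=29.1569 exercise | (k=4,j=4): S=140.0817, K−S=8.6383, hold=9.8478 ⇒ V=9.8478 continue  boundary S*=119.5631
step 3: (k=3,j=0): S=80.4705, K−S=68.2495, hold=65.7562 ⇒ V=68.2495 exercise | (k=3,j=1): S=94.2803, K−S=54.4397, hold=51.9464 ⇒ V=54.4397 exercise | (k=3,j=2): S=110.4600, K−S=38.2600, hold=35.7667 ⇒ V=38.2600 exercise | (k=3,j=3): S=129.4164, K−S=19.3036, hold=17.5093 ⇒ V=19.3036 exercise  boundary S*=129.4164
step 2: (k=2,j=0): S=87.1021, K−S=61.6179, hold=59.1246 ⇒ V=61.6179 exercise | (k=2,j=1): S=102.0500, K−S=46.6700, hold=44.1767 ⇒ V=46.6700 exercise | (k=2,j=2): S=119.5631, K−S=29.1569, hold=26.6636 ⇒ V=29.1569 exercise  boundary S*=119.5631
step 1: (k=1,j=0): S=94.2803, K−S=54.4397, hold=51.9464 ⇒ V=54.4397 exercise | (k=1,j=1): S=110.4600, K−S=38.2600, hold=35.7667 ⇒ V=38.2600 exercise  boundary S*=110.4600
step 0: (k=0,j=0): S=102.0500, K−S=46.6700, hold=44.1767 ⇒ V=46.6700 exercise  boundary S*=102.0500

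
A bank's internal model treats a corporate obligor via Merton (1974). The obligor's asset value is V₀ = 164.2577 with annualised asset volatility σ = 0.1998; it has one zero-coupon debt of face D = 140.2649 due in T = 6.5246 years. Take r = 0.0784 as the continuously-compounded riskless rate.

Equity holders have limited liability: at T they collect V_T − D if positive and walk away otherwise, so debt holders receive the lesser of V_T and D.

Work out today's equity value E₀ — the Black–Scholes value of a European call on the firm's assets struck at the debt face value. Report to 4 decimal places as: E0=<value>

E0=82.7622

Apply the equity-as-call identities (strike 140.2649, horizon 6.5246 years):
d₁ = [ln(V₀/D) + (r + σ²/2)T] / (σ√T)
   = [ln(164.2577/140.2649) + (0.0784 + 0.5·0.1998²)·6.5246] / (0.1998·√6.5246)
   = [0.157904 + 0.641760] / 0.510355 = 1.566877
d₂ = d₁ − σ√T = 1.566877 − 0.510355 = 1.056522
N(d₁) = 0.941428,  N(d₂) = 0.854635,  e^(−rT) = 0.599578
E₀ = V₀·N(d₁) − D·e^(−rT)·N(d₂)
   = 164.2577·0.941428 − 140.2649·0.599578·0.854635 = 82.762207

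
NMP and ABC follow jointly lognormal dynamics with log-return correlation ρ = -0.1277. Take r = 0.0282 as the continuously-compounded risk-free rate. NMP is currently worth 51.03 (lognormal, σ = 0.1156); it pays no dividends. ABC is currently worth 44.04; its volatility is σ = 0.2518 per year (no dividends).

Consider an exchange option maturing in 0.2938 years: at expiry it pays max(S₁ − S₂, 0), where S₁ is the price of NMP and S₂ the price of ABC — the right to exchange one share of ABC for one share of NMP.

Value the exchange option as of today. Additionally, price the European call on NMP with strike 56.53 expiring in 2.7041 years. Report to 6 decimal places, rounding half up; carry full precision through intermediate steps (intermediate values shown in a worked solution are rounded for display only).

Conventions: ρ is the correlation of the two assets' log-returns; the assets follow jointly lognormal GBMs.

σ_eff = √(σ₁² + σ₂² − 2ρσ₁σ₂) = √(0.1156² + 0.2518² − 2·-0.1277·0.1156·0.2518) = 0.290174
d₁ = (ln(S₁/S₂) + (q₂ − q₁ + σ_eff²/2)T) / (σ_eff√T) = (ln(51.03/44.04) + (0.0 − 0.0 + 0.042100)·0.2938) / 0.157284 = 1.015263
d₂ = d₁ − σ_eff√T = 1.015263 − 0.157284 = 0.857980
N(d₁) = 0.845010,  N(d₂) = 0.804548
V = S₁·e^{−q₁T}·N(d₁) − S₂·e^{−q₂T}·N(d₂) = 43.120852 − 35.432299 = 7.688553
[vanilla: NMP call K=56.53]
σ√T = 0.1156·√2.7041 = 0.190094
d₁ = (ln(S/K) + (r+σ²/2)T) / (σ√T) = (ln(51.03/56.53) + (0.0282+0.1156²/2)·2.7041) / 0.190094 = (-0.102358 + 0.094324) / 0.190094 = -0.042264
d₂ = d₁ − σ√T = -0.042264 − 0.190094 = -0.232359
e^{−rT} = 0.926579
N(d₁) = 0.483144,  N(d₂) = 0.408130
price = S·N(d₁) − K·e^{−rT}·N(d₂) = 24.654836 − 21.377641 = 3.277195

exchange price = 7.688553
price(NMP call K=56.53) = 3.277195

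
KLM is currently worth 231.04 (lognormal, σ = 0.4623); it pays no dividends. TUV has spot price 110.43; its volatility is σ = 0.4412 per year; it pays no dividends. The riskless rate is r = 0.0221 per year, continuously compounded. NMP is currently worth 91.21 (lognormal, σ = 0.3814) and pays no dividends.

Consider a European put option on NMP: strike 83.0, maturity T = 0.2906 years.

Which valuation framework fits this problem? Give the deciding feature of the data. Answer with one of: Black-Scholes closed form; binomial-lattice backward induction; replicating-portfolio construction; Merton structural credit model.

Key observation: everything needed for the exact continuous-time valuation of the European put on NMP (strike 83.0) is given, and no feature rules the closed form out.

framework: Black-Scholes closed form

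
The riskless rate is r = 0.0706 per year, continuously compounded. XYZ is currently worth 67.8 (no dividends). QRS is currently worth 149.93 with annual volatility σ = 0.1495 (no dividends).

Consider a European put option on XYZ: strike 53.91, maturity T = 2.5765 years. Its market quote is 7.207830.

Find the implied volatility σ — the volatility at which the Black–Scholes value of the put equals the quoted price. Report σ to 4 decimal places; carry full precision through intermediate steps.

At σ = 0.4634 the Black–Scholes value reproduces the quote:
σ√T = 0.4634·√2.5765 = 0.743826
d₁ = (ln(S/K) + (r+σ²/2)T) / (σ√T) = (ln(67.8/53.91) + (0.0706+0.4634²/2)·2.5765) / 0.743826 = (0.229246 + 0.458539) / 0.743826 = 0.924659
d₂ = d₁ − σ√T = 0.924659 − 0.743826 = 0.180834
e^{−rT} = 0.833684
N(−d₁) = 0.177572,  N(−d₂) = 0.428249
V = K·e^{−rT}·N(−d₂) − S·N(−d₁) = 19.247180 − 12.039350 = 7.207830 (matching the quote); vega is positive throughout, so no other σ reproduces this price

sigma = 0.4634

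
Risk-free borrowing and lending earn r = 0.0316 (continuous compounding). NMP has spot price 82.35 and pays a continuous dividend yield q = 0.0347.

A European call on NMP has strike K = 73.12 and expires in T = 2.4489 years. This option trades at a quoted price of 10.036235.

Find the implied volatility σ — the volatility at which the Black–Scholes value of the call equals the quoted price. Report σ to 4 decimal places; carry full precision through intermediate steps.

At σ = 0.1141 the Black–Scholes value reproduces the quote:
σ√T = 0.1141·√2.4489 = 0.178555
d₁ = (ln(S/K) + (r−q+σ²/2)T) / (σ√T) = (ln(82.35/73.12) + (0.0316−0.0347+0.1141²/2)·2.4489) / 0.178555 = (0.118877 + 0.008349) / 0.178555 = 0.712532
d₂ = d₁ − σ√T = 0.712532 − 0.178555 = 0.533977
e^{−rT} = 0.925533
e^{−qT} = 0.918534
N(d₁) = 0.761932,  N(d₂) = 0.703321
V = S·e^{−qT}·N(d₁) − K·e^{−rT}·N(d₂) = 57.633492 − 47.597258 = 10.036235 (the observed quote) — the price is monotone increasing in volatility, hence this σ is the only solution

sigma = 0.1141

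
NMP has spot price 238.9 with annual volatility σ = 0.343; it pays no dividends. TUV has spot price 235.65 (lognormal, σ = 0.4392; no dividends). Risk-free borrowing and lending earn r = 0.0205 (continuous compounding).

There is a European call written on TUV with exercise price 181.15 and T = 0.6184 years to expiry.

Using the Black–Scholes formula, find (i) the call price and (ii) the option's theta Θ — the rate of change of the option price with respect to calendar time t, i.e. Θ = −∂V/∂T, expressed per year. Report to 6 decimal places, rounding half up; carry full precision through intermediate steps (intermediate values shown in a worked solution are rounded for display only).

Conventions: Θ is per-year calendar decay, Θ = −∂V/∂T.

σ√T = 0.4392·√0.6184 = 0.345380
d₁ = (ln(S/K) + (r+σ²/2)T) / (σ√T) = (ln(235.65/181.15) + (0.0205+0.4392²/2)·0.6184) / 0.345380 = (0.263022 + 0.072321) / 0.345380 = 0.970940
d₂ = d₁ − σ√T = 0.970940 − 0.345380 = 0.625560
e^{−rT} = 0.987403
N(d₁) = 0.834211,  N(d₂) = 0.734198
Call price V = S·N(d₁) − K·e^{−rT}·N(d₂) = 196.581788 − 131.324570 = 65.257218
φ(d₁) = (1/√(2π))·e^{−d₁²/2} = 0.249000
Θ = −S·φ(d₁)·σ/(2√T) − r·K·e^{−rT}·N(d₂) = −16.385707 − 2.692154 = -19.077861

price = 65.257218
Θ = -19.077861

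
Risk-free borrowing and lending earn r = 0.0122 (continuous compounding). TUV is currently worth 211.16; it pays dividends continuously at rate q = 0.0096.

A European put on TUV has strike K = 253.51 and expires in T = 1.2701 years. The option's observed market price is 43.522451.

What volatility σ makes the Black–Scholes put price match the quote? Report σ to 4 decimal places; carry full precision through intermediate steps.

At σ = 0.1441 the Black–Scholes value reproduces the quote:
σ√T = 0.1441·√1.2701 = 0.162399
d₁ = (ln(S/K) + (r−q+σ²/2)T) / (σ√T) = (ln(211.16/253.51) + (0.0122−0.0096+0.1441²/2)·1.2701) / 0.162399 = (-0.182787 + 0.016489) / 0.162399 = -1.024011
d₂ = d₁ − σ√T = -1.024011 − 0.162399 = -1.186410
e^{−rT} = 0.984624
e^{−qT} = 0.987881
N(−d₁) = 0.847085,  N(−d₂) = 0.882270
V = K·e^{−rT}·N(−d₂) − S·e^{−qT}·N(−d₁) = 220.225185 − 176.702734 = 43.522451 (the observed quote) — the price is monotone increasing in volatility, hence this σ is the only solution

sigma = 0.1441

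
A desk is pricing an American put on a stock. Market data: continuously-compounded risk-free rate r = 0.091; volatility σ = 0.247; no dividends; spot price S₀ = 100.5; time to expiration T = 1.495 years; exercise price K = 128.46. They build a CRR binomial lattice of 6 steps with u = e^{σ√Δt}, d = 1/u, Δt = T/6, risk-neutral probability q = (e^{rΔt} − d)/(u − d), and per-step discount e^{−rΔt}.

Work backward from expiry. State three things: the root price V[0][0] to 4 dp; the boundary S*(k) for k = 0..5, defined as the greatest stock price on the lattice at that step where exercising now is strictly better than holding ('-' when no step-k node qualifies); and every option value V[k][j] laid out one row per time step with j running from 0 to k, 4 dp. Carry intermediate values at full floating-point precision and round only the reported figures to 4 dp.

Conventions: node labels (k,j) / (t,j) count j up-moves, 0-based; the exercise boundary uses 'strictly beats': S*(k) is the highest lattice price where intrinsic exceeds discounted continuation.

price = 27.9600
boundary = 100.5000 88.8424 100.5000 88.8424 100.5000 113.6873
tree:
27.9600
39.6176 16.4239
49.9230 27.9600 8.1027
59.0330 39.6176 15.4476 2.7086
67.0863 49.9230 27.9600 6.3256 0.0000
74.2054 59.0330 39.6176 14.7727 0.0000 0.0000
80.4987 67.0863 49.9230 27.9600 0.0000 0.0000 0.0000

params: Δt=0.24917 u=1.13122 d=0.88400 q=0.56198 e^(-rΔt)=0.97758
t_6 payoffs: 80.4987 67.0863 49.9230 27.9600 0.0000 0.0000 0.0000
t_5: node(5,0) S=54.2546 payoff=74.2054 vs cont=71.3255 → 74.2054 [stop]  node(5,1) S=69.4270 payoff=59.0330 vs cont=56.1531 → 59.0330 [stop]  node(5,2) S=88.8424 payoff=39.6176 vs cont=36.7377 → 39.6176 [stop]  node(5,3) S=113.6873 payoff=14.7727 vs cont=11.9724 → 14.7727 [stop]  node(5,4) S=145.4802 payoff=0.0000 vs cont=0.0000 → 0.0000 [wait]  node(5,5) S=186.1639 payoff=0.0000 vs cont=0.0000 → 0.0000 [wait]  ⇒ S*(5)=113.6873
t_4: node(4,0) S=61.3737 payoff=67.0863 vs cont=64.2063 → 67.0863 [stop]  node(4,1) S=78.5370 payoff=49.9230 vs cont=47.0431 → 49.9230 [stop]  node(4,2) S=100.5000 payoff=27.9600 vs cont=25.0801 → 27.9600 [stop]  node(4,3) S=128.6050 payoff=0.0000 vs cont=6.3256 → 6.3256 [wait]  node(4,4) S=164.5696 payoff=0.0000 vs cont=0.0000 → 0.0000 [wait]  ⇒ S*(4)=100.5000
t_3: node(3,0) S=69.4270 payoff=59.0330 vs cont=56.1531 → 59.0330 [stop]  node(3,1) S=88.8424 payoff=39.6176 vs cont=36.7377 → 39.6176 [stop]  node(3,2) S=113.6873 payoff=14.7727 vs cont=15.4476 → 15.4476 [wait]  node(3,3) S=145.4802 payoff=0.0000 vs cont=2.7086 → 2.7086 [wait]  ⇒ S*(3)=88.8424
t_2: node(2,0) S=78.5370 payoff=49.9230 vs cont=47.0431 → 49.9230 [stop]  node(2,1) S=100.5000 payoff=27.9600 vs cont=25.4508 → 27.9600 [stop]  node(2,2) S=128.6050 payoff=0.0000 vs cont=8.1027 → 8.1027 [wait]  ⇒ S*(2)=100.5000
t_1: node(1,0) S=88.8424 payoff=39.6176 vs cont=36.7377 → 39.6176 [stop]  node(1,1) S=113.6873 payoff=14.7727 vs cont=16.4239 → 16.4239 [wait]  ⇒ S*(1)=88.8424
t_0: node(0,0) S=100.5000 payoff=27.9600 vs cont=25.9872 → 27.9600 [stop]  ⇒ S*(0)=100.5000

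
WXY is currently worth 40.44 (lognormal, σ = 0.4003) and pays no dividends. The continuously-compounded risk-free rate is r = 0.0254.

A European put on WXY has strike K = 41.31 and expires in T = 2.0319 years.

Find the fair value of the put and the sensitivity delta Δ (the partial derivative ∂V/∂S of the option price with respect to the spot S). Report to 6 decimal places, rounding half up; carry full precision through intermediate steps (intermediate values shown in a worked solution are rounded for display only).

price = 8.355025
Δ = -0.367513

σ√T = 0.4003·√2.0319 = 0.570607
d₁ = (ln(S/K) + (r+σ²/2)T) / (σ√T) = (ln(40.44/41.31) + (0.0254+0.4003²/2)·2.0319) / 0.570607 = (-0.021285 + 0.214406) / 0.570607 = 0.338449
d₂ = d₁ − σ√T = 0.338449 − 0.570607 = -0.232158
e^{−rT} = 0.949699
N(−d₁) = 0.367513,  N(−d₂) = 0.591792
Put price V = K·e^{−rT}·N(−d₂) − S·N(−d₁) = 23.217234 − 14.862209 = 8.355025
Δ = −N(−d₁) = -0.367513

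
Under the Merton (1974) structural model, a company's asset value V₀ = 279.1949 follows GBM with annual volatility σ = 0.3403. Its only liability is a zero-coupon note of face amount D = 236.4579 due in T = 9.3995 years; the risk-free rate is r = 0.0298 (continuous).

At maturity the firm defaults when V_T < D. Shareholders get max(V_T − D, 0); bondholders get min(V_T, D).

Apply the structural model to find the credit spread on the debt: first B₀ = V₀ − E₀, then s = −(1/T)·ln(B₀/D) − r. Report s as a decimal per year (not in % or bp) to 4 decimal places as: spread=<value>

Work the structural quantities from V₀ = 279.1949 against face 236.4579:
d₁ = [ln(V₀/D) + (r + σ²/2)T] / (σ√T)
   = [ln(279.1949/236.4579) + (0.0298 + 0.5·0.3403²)·9.3995] / (0.3403·√9.3995)
   = [0.166140 + 0.824355] / 1.043312 = 0.949376
d₂ = d₁ − σ√T = 0.949376 − 1.043312 = -0.093937
N(d₁) = 0.828785,  N(d₂) = 0.462580,  e^(−rT) = 0.755704
E₀ = V₀·N(d₁) − D·e^(−rT)·N(d₂)
   = 279.1949·0.828785 − 236.4579·0.755704·0.462580 = 148.733185
B₀ = V₀ − E₀ = 279.1949 − 148.733185 = 130.461715
spread = −(1/T)·ln(B₀/D) − r = −(1/9.3995)·ln(130.461715/236.4579) − 0.0298 = 0.03346830

spread=0.0335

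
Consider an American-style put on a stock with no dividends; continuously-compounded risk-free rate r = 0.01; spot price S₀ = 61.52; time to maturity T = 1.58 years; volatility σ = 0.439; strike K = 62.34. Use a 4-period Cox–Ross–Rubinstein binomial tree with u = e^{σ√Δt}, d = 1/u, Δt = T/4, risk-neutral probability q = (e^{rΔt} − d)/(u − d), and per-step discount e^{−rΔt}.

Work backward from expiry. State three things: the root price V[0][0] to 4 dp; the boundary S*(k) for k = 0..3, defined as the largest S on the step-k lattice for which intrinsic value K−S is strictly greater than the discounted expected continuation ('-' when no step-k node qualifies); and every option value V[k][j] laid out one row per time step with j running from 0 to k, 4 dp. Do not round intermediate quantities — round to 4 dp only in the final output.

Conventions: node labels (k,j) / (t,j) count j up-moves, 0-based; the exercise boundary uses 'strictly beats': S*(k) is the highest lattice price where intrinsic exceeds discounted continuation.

Δt=0.39500, u=1.31773, d=0.75888, q=0.43854, disc=e^(-rΔt)=0.99606
k=4 terminal: V=max(K-S,0) → 41.9359 26.9104 0.8200 0.0000 0.0000
k=3: j=0 S=26.8869 intr=35.4531 cont=35.2073 V=35.4531[EX]; j=1 S=46.6865 intr=15.6535 cont=15.4077 V=15.6535[EX]; j=2 S=81.0665 intr=0.0000 cont=0.4586 V=0.4586[hold]; j=3 S=140.7639 intr=0.0000 cont=0.0000 V=0.0000[hold]  S*(3)=46.6865
k=2: j=0 S=35.4296 intr=26.9104 cont=26.6646 V=26.9104[EX]; j=1 S=61.5200 intr=0.8200 cont=8.9545 V=8.9545[hold]; j=2 S=106.8234 intr=0.0000 cont=0.2565 V=0.2565[hold]  S*(2)=35.4296
k=1: j=0 S=46.6865 intr=15.6535 cont=18.9610 V=18.9610[hold]; j=1 S=81.0665 intr=0.0000 cont=5.1198 V=5.1198[hold]  S*(1)=-
k=0: j=0 S=61.5200 intr=0.8200 cont=12.8402 V=12.8402[hold]  S*(0)=-

price = 12.8402
boundary = - - 35.4296 46.6865
tree:
12.8402
18.9610 5.1198
26.9104 8.9545 0.2565
35.4531 15.6535 0.4586 0.0000
41.9359 26.9104 0.8200 0.0000 0.0000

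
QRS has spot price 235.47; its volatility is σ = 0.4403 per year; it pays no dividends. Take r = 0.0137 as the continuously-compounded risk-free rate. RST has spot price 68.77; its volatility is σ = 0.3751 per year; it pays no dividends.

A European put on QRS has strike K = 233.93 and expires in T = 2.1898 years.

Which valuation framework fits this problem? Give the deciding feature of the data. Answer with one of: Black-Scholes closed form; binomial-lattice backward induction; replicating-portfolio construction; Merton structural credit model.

Key observation: the strike-233.93 put on QRS is European-exercise on a continuously-modelled lognormal underlying, so its value is a single closed-form evaluation.

framework: Black-Scholes closed form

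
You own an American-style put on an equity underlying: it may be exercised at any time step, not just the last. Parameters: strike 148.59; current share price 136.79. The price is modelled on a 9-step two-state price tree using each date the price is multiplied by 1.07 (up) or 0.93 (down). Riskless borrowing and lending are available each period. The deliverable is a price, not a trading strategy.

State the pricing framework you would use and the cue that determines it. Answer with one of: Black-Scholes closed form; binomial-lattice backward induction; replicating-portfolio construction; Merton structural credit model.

Key observation: an American put (K = 148.59, S₀ = 136.79) on a 9-date tree has no closed form — the optimal stopping decision is embedded and must be resolved recursively from expiry.

framework: binomial-lattice backward induction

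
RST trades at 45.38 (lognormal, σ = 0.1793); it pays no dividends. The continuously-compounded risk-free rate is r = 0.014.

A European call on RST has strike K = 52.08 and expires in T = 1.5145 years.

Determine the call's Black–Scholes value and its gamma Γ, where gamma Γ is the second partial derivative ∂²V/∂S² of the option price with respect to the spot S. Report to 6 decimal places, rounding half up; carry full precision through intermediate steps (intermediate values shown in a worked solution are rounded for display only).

price = 2.002844
Γ = 0.036513

σ√T = 0.1793·√1.5145 = 0.220656
d₁ = (ln(S/K) + (r+σ²/2)T) / (σ√T) = (ln(45.38/52.08) + (0.014+0.1793²/2)·1.5145) / 0.220656 = (-0.137710 + 0.045547) / 0.220656 = -0.417674
d₂ = d₁ − σ√T = -0.417674 − 0.220656 = -0.638329
e^{−rT} = 0.979020
N(d₁) = 0.338093,  N(d₂) = 0.261630
Call price V = S·N(d₁) − K·e^{−rT}·N(d₂) = 15.342651 − 13.339807 = 2.002844
φ(d₁) = (1/√(2π))·e^{−d₁²/2} = 0.365619
Γ = φ(d₁) / (S·σ·√T) = 0.036513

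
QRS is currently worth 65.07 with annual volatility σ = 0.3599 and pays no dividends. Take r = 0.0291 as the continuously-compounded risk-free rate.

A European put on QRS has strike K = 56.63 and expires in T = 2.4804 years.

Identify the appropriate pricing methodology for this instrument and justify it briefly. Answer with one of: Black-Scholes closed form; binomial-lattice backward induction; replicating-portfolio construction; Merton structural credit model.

Key observation: a European claim on QRS (strike 56.63) — a lognormal (GBM) underlying with constant rate and volatility — has an exact closed-form value; no lattice or capital structure is involved.

framework: Black-Scholes closed form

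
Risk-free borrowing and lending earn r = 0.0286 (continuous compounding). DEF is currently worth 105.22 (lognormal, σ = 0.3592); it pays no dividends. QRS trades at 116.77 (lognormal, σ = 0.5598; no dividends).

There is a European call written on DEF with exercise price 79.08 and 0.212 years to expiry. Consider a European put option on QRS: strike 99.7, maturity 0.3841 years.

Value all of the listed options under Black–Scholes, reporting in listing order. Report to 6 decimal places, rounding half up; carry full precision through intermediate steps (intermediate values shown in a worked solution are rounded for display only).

[DEF call K=79.08]
σ√T = 0.3592·√0.212 = 0.165388
d₁ = (ln(S/K) + (r+σ²/2)T) / (σ√T) = (ln(105.22/79.08) + (0.0286+0.3592²/2)·0.212) / 0.165388 = (0.285593 + 0.019740) / 0.165388 = 1.846162
d₂ = d₁ − σ√T = 1.846162 − 0.165388 = 1.680774
e^{−rT} = 0.993955
N(d₁) = 0.967566,  N(d₂) = 0.953597
price = S·N(d₁) − K·e^{−rT}·N(d₂) = 101.807258 − 74.954572 = 26.852686
[QRS put K=99.7]
σ√T = 0.5598·√0.3841 = 0.346941
d₁ = (ln(S/K) + (r+σ²/2)T) / (σ√T) = (ln(116.77/99.7) + (0.0286+0.5598²/2)·0.3841) / 0.346941 = (0.158041 + 0.071169) / 0.346941 = 0.660660
d₂ = d₁ − σ√T = 0.660660 − 0.346941 = 0.313719
e^{−rT} = 0.989075
N(−d₁) = 0.254415,  N(−d₂) = 0.376867
price = K·e^{−rT}·N(−d₂) − S·N(−d₁) = 37.163159 − 29.708072 = 7.455087

price(DEF call K=79.08) = 26.852686
price(QRS put K=99.7) = 7.455087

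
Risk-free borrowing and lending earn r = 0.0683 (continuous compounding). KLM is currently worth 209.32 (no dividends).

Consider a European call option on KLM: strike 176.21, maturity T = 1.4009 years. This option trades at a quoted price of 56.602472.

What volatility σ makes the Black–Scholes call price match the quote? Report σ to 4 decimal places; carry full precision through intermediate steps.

sigma = 0.2846

At σ = 0.2846 the Black–Scholes value reproduces the quote:
σ√T = 0.2846·√1.4009 = 0.336851
d₁ = (ln(S/K) + (r+σ²/2)T) / (σ√T) = (ln(209.32/176.21) + (0.0683+0.2846²/2)·1.4009) / 0.336851 = (0.172188 + 0.152416) / 0.336851 = 0.963640
d₂ = d₁ − σ√T = 0.963640 − 0.336851 = 0.626789
e^{−rT} = 0.908753
N(d₁) = 0.832387,  N(d₂) = 0.734601
V = S·N(d₁) − K·e^{−rT}·N(d₂) = 174.235213 − 117.632741 = 56.602472 (matching the quote); vega is positive throughout, so no other σ reproduces this price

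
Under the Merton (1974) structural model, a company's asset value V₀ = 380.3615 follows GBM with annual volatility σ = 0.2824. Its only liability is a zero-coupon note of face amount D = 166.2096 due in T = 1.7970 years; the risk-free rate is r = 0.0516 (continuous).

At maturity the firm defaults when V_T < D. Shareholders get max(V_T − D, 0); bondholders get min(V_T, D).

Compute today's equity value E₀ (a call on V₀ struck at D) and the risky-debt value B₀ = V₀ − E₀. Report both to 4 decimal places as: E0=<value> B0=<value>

Apply the equity-as-call identities (strike 166.2096, horizon 1.7970 years):
d₁ = [ln(V₀/D) + (r + σ²/2)T] / (σ√T)
   = [ln(380.3615/166.2096) + (0.0516 + 0.5·0.2824²)·1.7970] / (0.2824·√1.7970)
   = [0.827872 + 0.164380] / 0.378563 = 2.621100
d₂ = d₁ − σ√T = 2.621100 − 0.378563 = 2.242537
N(d₁) = 0.995618,  N(d₂) = 0.987537,  e^(−rT) = 0.911444
E₀ = V₀·N(d₁) − D·e^(−rT)·N(d₂)
   = 380.3615·0.995618 − 166.2096·0.911444·0.987537 = 229.091984
B₀ = V₀ − E₀ = 380.3615 − 229.091984 = 151.269516

E0=229.0920 B0=151.2695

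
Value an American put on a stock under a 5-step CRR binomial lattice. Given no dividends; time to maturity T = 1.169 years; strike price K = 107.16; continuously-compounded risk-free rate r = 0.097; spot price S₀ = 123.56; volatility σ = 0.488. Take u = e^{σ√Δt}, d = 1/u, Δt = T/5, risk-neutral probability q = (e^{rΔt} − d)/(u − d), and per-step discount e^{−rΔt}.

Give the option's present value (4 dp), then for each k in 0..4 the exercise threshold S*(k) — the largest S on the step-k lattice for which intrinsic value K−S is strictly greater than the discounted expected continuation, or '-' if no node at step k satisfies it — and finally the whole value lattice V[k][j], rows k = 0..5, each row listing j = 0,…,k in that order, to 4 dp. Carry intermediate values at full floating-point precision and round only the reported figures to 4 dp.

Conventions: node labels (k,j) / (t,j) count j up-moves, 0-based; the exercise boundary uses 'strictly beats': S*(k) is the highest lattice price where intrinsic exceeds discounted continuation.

Δt=0.23380, u=1.26613, d=0.78981, q=0.48944, disc=e^(-rΔt)=0.97758
k=5 terminal: V=max(K-S,0) → 69.1854 46.2839 9.5710 0.0000 0.0000 0.0000
k=4: j=0 S=48.0806 intr=59.0794 cont=56.6765 V=59.0794[EX]; j=1 S=77.0768 intr=30.0832 cont=27.6803 V=30.0832[EX]; j=2 S=123.5600 intr=0.0000 cont=4.7770 V=4.7770[hold]; j=3 S=198.0760 intr=0.0000 cont=0.0000 V=0.0000[hold]; j=4 S=317.5308 intr=0.0000 cont=0.0000 V=0.0000[hold]  S*(4)=77.0768
k=3: j=0 S=60.8761 intr=46.2839 cont=43.8810 V=46.2839[EX]; j=1 S=97.5890 intr=9.5710 cont=17.3005 V=17.3005[hold]; j=2 S=156.4426 intr=0.0000 cont=2.3843 V=2.3843[hold]; j=3 S=250.7892 intr=0.0000 cont=0.0000 V=0.0000[hold]  S*(3)=60.8761
k=2: j=0 S=77.0768 intr=30.0832 cont=31.3786 V=31.3786[hold]; j=1 S=123.5600 intr=0.0000 cont=9.7757 V=9.7757[hold]; j=2 S=198.0760 intr=0.0000 cont=1.1900 V=1.1900[hold]  S*(2)=-
k=1: j=0 S=97.5890 intr=9.5710 cont=20.3388 V=20.3388[hold]; j=1 S=156.4426 intr=0.0000 cont=5.4486 V=5.4486[hold]  S*(1)=-
k=0: j=0 S=123.5600 intr=0.0000 cont=12.7583 V=12.7583[hold]  S*(0)=-

price = 12.7583
boundary = - - - 60.8761 77.0768
tree:
12.7583
20.3388 5.4486
31.3786 9.7757 1.1900
46.2839 17.3005 2.3843 0.0000
59.0794 30.0832 4.7770 0.0000 0.0000
69.1854 46.2839 9.5710 0.0000 0.0000 0.0000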